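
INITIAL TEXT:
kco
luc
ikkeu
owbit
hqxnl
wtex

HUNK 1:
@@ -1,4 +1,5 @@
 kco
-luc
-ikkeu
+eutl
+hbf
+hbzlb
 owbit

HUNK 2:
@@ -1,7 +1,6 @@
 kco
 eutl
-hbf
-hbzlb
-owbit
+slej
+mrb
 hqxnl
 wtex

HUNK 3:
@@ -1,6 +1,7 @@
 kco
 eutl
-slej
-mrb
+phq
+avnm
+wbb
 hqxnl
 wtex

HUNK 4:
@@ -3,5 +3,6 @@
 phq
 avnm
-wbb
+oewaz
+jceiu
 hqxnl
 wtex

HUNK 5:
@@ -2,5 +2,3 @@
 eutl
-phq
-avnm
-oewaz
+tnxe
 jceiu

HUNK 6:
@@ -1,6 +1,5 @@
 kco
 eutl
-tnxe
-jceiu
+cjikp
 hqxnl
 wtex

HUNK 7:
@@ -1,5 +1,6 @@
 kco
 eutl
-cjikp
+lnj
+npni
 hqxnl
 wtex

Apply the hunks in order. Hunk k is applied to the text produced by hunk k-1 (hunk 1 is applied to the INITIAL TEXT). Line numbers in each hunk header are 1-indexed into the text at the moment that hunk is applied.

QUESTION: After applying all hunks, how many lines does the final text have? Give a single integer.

Answer: 6

Derivation:
Hunk 1: at line 1 remove [luc,ikkeu] add [eutl,hbf,hbzlb] -> 7 lines: kco eutl hbf hbzlb owbit hqxnl wtex
Hunk 2: at line 1 remove [hbf,hbzlb,owbit] add [slej,mrb] -> 6 lines: kco eutl slej mrb hqxnl wtex
Hunk 3: at line 1 remove [slej,mrb] add [phq,avnm,wbb] -> 7 lines: kco eutl phq avnm wbb hqxnl wtex
Hunk 4: at line 3 remove [wbb] add [oewaz,jceiu] -> 8 lines: kco eutl phq avnm oewaz jceiu hqxnl wtex
Hunk 5: at line 2 remove [phq,avnm,oewaz] add [tnxe] -> 6 lines: kco eutl tnxe jceiu hqxnl wtex
Hunk 6: at line 1 remove [tnxe,jceiu] add [cjikp] -> 5 lines: kco eutl cjikp hqxnl wtex
Hunk 7: at line 1 remove [cjikp] add [lnj,npni] -> 6 lines: kco eutl lnj npni hqxnl wtex
Final line count: 6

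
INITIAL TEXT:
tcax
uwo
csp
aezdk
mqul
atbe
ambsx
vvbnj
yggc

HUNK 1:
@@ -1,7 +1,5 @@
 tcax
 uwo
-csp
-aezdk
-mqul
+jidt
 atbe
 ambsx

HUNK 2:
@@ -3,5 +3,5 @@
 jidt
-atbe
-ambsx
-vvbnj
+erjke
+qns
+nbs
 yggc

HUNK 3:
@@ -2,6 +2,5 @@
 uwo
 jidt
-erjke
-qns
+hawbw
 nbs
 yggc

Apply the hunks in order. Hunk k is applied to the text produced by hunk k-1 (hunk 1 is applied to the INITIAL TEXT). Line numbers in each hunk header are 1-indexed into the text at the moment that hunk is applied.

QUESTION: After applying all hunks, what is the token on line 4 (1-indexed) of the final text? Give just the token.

Answer: hawbw

Derivation:
Hunk 1: at line 1 remove [csp,aezdk,mqul] add [jidt] -> 7 lines: tcax uwo jidt atbe ambsx vvbnj yggc
Hunk 2: at line 3 remove [atbe,ambsx,vvbnj] add [erjke,qns,nbs] -> 7 lines: tcax uwo jidt erjke qns nbs yggc
Hunk 3: at line 2 remove [erjke,qns] add [hawbw] -> 6 lines: tcax uwo jidt hawbw nbs yggc
Final line 4: hawbw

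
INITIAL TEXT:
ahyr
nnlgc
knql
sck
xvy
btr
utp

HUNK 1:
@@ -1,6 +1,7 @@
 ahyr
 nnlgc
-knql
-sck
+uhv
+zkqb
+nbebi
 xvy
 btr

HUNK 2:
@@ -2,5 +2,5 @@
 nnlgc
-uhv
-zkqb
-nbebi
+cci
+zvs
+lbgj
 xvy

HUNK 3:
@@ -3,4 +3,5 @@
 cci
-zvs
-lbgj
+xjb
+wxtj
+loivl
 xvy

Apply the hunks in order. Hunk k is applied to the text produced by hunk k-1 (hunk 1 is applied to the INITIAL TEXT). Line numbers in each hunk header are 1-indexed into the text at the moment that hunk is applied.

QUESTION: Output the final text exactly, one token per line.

Answer: ahyr
nnlgc
cci
xjb
wxtj
loivl
xvy
btr
utp

Derivation:
Hunk 1: at line 1 remove [knql,sck] add [uhv,zkqb,nbebi] -> 8 lines: ahyr nnlgc uhv zkqb nbebi xvy btr utp
Hunk 2: at line 2 remove [uhv,zkqb,nbebi] add [cci,zvs,lbgj] -> 8 lines: ahyr nnlgc cci zvs lbgj xvy btr utp
Hunk 3: at line 3 remove [zvs,lbgj] add [xjb,wxtj,loivl] -> 9 lines: ahyr nnlgc cci xjb wxtj loivl xvy btr utp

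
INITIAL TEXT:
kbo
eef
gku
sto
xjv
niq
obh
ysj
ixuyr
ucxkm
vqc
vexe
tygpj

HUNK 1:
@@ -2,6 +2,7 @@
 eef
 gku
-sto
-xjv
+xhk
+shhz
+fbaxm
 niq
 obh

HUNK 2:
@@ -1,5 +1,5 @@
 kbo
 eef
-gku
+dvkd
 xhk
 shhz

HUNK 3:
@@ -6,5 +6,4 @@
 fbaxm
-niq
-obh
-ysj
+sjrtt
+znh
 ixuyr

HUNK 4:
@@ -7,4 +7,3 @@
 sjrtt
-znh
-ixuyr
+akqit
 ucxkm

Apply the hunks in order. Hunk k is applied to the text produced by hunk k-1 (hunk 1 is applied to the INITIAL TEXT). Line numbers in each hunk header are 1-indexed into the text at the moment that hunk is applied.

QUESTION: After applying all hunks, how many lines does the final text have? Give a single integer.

Answer: 12

Derivation:
Hunk 1: at line 2 remove [sto,xjv] add [xhk,shhz,fbaxm] -> 14 lines: kbo eef gku xhk shhz fbaxm niq obh ysj ixuyr ucxkm vqc vexe tygpj
Hunk 2: at line 1 remove [gku] add [dvkd] -> 14 lines: kbo eef dvkd xhk shhz fbaxm niq obh ysj ixuyr ucxkm vqc vexe tygpj
Hunk 3: at line 6 remove [niq,obh,ysj] add [sjrtt,znh] -> 13 lines: kbo eef dvkd xhk shhz fbaxm sjrtt znh ixuyr ucxkm vqc vexe tygpj
Hunk 4: at line 7 remove [znh,ixuyr] add [akqit] -> 12 lines: kbo eef dvkd xhk shhz fbaxm sjrtt akqit ucxkm vqc vexe tygpj
Final line count: 12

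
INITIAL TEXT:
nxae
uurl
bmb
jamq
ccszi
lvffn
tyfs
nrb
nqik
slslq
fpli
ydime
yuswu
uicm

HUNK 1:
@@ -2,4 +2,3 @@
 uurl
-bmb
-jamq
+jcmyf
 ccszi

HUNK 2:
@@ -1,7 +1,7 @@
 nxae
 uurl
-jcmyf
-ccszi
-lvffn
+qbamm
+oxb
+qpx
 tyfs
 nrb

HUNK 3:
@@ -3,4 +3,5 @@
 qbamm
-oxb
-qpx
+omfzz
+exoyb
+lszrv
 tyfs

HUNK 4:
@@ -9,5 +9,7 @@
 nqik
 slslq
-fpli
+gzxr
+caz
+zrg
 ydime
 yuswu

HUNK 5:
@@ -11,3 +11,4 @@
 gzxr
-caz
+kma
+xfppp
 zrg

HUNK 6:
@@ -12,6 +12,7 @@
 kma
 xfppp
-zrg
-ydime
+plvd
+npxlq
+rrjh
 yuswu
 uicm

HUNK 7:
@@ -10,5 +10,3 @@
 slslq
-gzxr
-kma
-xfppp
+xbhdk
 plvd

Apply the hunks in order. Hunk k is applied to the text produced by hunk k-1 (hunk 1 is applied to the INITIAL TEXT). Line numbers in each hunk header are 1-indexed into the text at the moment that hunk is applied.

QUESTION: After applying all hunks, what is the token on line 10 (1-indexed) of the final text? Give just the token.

Answer: slslq

Derivation:
Hunk 1: at line 2 remove [bmb,jamq] add [jcmyf] -> 13 lines: nxae uurl jcmyf ccszi lvffn tyfs nrb nqik slslq fpli ydime yuswu uicm
Hunk 2: at line 1 remove [jcmyf,ccszi,lvffn] add [qbamm,oxb,qpx] -> 13 lines: nxae uurl qbamm oxb qpx tyfs nrb nqik slslq fpli ydime yuswu uicm
Hunk 3: at line 3 remove [oxb,qpx] add [omfzz,exoyb,lszrv] -> 14 lines: nxae uurl qbamm omfzz exoyb lszrv tyfs nrb nqik slslq fpli ydime yuswu uicm
Hunk 4: at line 9 remove [fpli] add [gzxr,caz,zrg] -> 16 lines: nxae uurl qbamm omfzz exoyb lszrv tyfs nrb nqik slslq gzxr caz zrg ydime yuswu uicm
Hunk 5: at line 11 remove [caz] add [kma,xfppp] -> 17 lines: nxae uurl qbamm omfzz exoyb lszrv tyfs nrb nqik slslq gzxr kma xfppp zrg ydime yuswu uicm
Hunk 6: at line 12 remove [zrg,ydime] add [plvd,npxlq,rrjh] -> 18 lines: nxae uurl qbamm omfzz exoyb lszrv tyfs nrb nqik slslq gzxr kma xfppp plvd npxlq rrjh yuswu uicm
Hunk 7: at line 10 remove [gzxr,kma,xfppp] add [xbhdk] -> 16 lines: nxae uurl qbamm omfzz exoyb lszrv tyfs nrb nqik slslq xbhdk plvd npxlq rrjh yuswu uicm
Final line 10: slslq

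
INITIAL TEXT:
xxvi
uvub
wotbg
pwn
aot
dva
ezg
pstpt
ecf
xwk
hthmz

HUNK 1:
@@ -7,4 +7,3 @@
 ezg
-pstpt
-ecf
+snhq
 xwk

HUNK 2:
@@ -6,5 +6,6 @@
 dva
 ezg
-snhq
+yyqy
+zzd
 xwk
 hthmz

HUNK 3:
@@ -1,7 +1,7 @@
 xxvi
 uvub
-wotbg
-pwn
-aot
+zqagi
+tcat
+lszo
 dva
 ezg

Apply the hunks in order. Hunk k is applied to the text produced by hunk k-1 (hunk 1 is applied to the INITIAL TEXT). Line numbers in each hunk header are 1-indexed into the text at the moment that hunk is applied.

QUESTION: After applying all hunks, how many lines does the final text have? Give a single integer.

Answer: 11

Derivation:
Hunk 1: at line 7 remove [pstpt,ecf] add [snhq] -> 10 lines: xxvi uvub wotbg pwn aot dva ezg snhq xwk hthmz
Hunk 2: at line 6 remove [snhq] add [yyqy,zzd] -> 11 lines: xxvi uvub wotbg pwn aot dva ezg yyqy zzd xwk hthmz
Hunk 3: at line 1 remove [wotbg,pwn,aot] add [zqagi,tcat,lszo] -> 11 lines: xxvi uvub zqagi tcat lszo dva ezg yyqy zzd xwk hthmz
Final line count: 11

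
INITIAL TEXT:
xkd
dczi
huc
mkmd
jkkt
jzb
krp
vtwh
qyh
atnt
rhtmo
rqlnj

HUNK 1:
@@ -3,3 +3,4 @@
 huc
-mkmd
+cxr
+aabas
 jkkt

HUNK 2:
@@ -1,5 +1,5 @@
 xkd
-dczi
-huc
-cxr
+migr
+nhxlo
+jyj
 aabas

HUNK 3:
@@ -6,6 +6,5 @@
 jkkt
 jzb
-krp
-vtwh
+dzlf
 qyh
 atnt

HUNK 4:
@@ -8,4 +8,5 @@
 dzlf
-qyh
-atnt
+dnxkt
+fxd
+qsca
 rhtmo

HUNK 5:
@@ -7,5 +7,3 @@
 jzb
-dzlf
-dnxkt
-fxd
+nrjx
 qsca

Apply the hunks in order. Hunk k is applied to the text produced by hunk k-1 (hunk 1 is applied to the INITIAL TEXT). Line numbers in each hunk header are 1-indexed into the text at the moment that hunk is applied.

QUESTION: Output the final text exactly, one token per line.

Hunk 1: at line 3 remove [mkmd] add [cxr,aabas] -> 13 lines: xkd dczi huc cxr aabas jkkt jzb krp vtwh qyh atnt rhtmo rqlnj
Hunk 2: at line 1 remove [dczi,huc,cxr] add [migr,nhxlo,jyj] -> 13 lines: xkd migr nhxlo jyj aabas jkkt jzb krp vtwh qyh atnt rhtmo rqlnj
Hunk 3: at line 6 remove [krp,vtwh] add [dzlf] -> 12 lines: xkd migr nhxlo jyj aabas jkkt jzb dzlf qyh atnt rhtmo rqlnj
Hunk 4: at line 8 remove [qyh,atnt] add [dnxkt,fxd,qsca] -> 13 lines: xkd migr nhxlo jyj aabas jkkt jzb dzlf dnxkt fxd qsca rhtmo rqlnj
Hunk 5: at line 7 remove [dzlf,dnxkt,fxd] add [nrjx] -> 11 lines: xkd migr nhxlo jyj aabas jkkt jzb nrjx qsca rhtmo rqlnj

Answer: xkd
migr
nhxlo
jyj
aabas
jkkt
jzb
nrjx
qsca
rhtmo
rqlnj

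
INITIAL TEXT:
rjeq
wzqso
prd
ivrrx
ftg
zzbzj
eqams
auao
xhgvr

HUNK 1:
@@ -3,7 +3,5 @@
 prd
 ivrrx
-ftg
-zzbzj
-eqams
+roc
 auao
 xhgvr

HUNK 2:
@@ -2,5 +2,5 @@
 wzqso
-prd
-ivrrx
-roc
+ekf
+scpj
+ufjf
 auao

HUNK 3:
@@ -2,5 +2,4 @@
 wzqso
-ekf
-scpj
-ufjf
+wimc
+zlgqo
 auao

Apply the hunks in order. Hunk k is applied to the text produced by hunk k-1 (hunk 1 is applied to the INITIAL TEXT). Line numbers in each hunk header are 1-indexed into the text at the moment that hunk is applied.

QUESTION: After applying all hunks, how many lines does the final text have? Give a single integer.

Answer: 6

Derivation:
Hunk 1: at line 3 remove [ftg,zzbzj,eqams] add [roc] -> 7 lines: rjeq wzqso prd ivrrx roc auao xhgvr
Hunk 2: at line 2 remove [prd,ivrrx,roc] add [ekf,scpj,ufjf] -> 7 lines: rjeq wzqso ekf scpj ufjf auao xhgvr
Hunk 3: at line 2 remove [ekf,scpj,ufjf] add [wimc,zlgqo] -> 6 lines: rjeq wzqso wimc zlgqo auao xhgvr
Final line count: 6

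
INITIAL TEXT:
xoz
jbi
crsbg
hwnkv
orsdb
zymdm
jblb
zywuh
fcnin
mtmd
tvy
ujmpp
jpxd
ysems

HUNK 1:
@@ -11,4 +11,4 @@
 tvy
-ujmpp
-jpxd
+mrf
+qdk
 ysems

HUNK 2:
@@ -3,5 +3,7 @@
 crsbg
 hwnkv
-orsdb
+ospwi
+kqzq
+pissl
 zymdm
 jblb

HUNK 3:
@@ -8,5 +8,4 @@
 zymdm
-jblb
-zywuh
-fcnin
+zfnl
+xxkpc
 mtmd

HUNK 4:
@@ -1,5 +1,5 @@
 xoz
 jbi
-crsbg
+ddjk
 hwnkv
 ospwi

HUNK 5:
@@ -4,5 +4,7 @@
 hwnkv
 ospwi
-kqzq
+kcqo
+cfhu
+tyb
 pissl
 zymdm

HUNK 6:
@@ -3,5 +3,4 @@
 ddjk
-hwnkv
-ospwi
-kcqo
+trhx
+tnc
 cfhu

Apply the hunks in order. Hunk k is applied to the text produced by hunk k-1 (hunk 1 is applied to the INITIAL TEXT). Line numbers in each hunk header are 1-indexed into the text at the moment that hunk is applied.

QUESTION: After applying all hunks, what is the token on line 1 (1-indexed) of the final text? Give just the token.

Hunk 1: at line 11 remove [ujmpp,jpxd] add [mrf,qdk] -> 14 lines: xoz jbi crsbg hwnkv orsdb zymdm jblb zywuh fcnin mtmd tvy mrf qdk ysems
Hunk 2: at line 3 remove [orsdb] add [ospwi,kqzq,pissl] -> 16 lines: xoz jbi crsbg hwnkv ospwi kqzq pissl zymdm jblb zywuh fcnin mtmd tvy mrf qdk ysems
Hunk 3: at line 8 remove [jblb,zywuh,fcnin] add [zfnl,xxkpc] -> 15 lines: xoz jbi crsbg hwnkv ospwi kqzq pissl zymdm zfnl xxkpc mtmd tvy mrf qdk ysems
Hunk 4: at line 1 remove [crsbg] add [ddjk] -> 15 lines: xoz jbi ddjk hwnkv ospwi kqzq pissl zymdm zfnl xxkpc mtmd tvy mrf qdk ysems
Hunk 5: at line 4 remove [kqzq] add [kcqo,cfhu,tyb] -> 17 lines: xoz jbi ddjk hwnkv ospwi kcqo cfhu tyb pissl zymdm zfnl xxkpc mtmd tvy mrf qdk ysems
Hunk 6: at line 3 remove [hwnkv,ospwi,kcqo] add [trhx,tnc] -> 16 lines: xoz jbi ddjk trhx tnc cfhu tyb pissl zymdm zfnl xxkpc mtmd tvy mrf qdk ysems
Final line 1: xoz

Answer: xoz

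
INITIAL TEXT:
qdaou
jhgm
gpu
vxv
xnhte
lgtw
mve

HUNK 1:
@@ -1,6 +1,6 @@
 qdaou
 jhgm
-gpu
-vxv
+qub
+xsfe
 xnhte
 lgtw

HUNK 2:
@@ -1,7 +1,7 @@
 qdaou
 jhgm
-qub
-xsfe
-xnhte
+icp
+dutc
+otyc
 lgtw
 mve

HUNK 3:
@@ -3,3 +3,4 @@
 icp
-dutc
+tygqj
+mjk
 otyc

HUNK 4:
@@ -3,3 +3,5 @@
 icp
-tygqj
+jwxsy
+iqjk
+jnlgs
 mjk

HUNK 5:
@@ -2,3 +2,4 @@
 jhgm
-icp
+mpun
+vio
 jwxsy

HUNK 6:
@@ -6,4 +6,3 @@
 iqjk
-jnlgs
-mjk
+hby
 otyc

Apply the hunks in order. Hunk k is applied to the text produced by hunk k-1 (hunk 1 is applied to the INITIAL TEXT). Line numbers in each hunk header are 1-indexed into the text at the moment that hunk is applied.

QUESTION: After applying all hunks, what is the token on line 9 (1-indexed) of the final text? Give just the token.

Answer: lgtw

Derivation:
Hunk 1: at line 1 remove [gpu,vxv] add [qub,xsfe] -> 7 lines: qdaou jhgm qub xsfe xnhte lgtw mve
Hunk 2: at line 1 remove [qub,xsfe,xnhte] add [icp,dutc,otyc] -> 7 lines: qdaou jhgm icp dutc otyc lgtw mve
Hunk 3: at line 3 remove [dutc] add [tygqj,mjk] -> 8 lines: qdaou jhgm icp tygqj mjk otyc lgtw mve
Hunk 4: at line 3 remove [tygqj] add [jwxsy,iqjk,jnlgs] -> 10 lines: qdaou jhgm icp jwxsy iqjk jnlgs mjk otyc lgtw mve
Hunk 5: at line 2 remove [icp] add [mpun,vio] -> 11 lines: qdaou jhgm mpun vio jwxsy iqjk jnlgs mjk otyc lgtw mve
Hunk 6: at line 6 remove [jnlgs,mjk] add [hby] -> 10 lines: qdaou jhgm mpun vio jwxsy iqjk hby otyc lgtw mve
Final line 9: lgtw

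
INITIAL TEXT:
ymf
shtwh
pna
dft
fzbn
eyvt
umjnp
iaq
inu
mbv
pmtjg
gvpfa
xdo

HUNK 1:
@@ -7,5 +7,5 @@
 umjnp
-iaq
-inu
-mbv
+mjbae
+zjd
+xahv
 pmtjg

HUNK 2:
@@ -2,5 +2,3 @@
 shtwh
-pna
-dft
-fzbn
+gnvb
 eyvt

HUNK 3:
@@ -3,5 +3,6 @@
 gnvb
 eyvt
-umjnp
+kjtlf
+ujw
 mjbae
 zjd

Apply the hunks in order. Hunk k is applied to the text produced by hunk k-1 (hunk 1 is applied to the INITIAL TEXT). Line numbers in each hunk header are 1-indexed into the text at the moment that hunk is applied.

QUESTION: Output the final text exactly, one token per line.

Answer: ymf
shtwh
gnvb
eyvt
kjtlf
ujw
mjbae
zjd
xahv
pmtjg
gvpfa
xdo

Derivation:
Hunk 1: at line 7 remove [iaq,inu,mbv] add [mjbae,zjd,xahv] -> 13 lines: ymf shtwh pna dft fzbn eyvt umjnp mjbae zjd xahv pmtjg gvpfa xdo
Hunk 2: at line 2 remove [pna,dft,fzbn] add [gnvb] -> 11 lines: ymf shtwh gnvb eyvt umjnp mjbae zjd xahv pmtjg gvpfa xdo
Hunk 3: at line 3 remove [umjnp] add [kjtlf,ujw] -> 12 lines: ymf shtwh gnvb eyvt kjtlf ujw mjbae zjd xahv pmtjg gvpfa xdo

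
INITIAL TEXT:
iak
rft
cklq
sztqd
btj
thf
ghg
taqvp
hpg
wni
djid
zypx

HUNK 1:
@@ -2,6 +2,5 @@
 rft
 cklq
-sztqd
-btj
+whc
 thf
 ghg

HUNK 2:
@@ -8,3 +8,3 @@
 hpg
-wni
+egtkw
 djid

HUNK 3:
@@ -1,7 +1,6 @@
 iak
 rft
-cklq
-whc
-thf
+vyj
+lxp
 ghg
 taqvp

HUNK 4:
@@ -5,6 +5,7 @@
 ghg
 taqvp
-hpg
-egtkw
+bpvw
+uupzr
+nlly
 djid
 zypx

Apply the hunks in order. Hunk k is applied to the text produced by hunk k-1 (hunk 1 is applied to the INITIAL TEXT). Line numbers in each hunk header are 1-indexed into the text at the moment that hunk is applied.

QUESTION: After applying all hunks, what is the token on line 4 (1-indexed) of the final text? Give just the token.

Hunk 1: at line 2 remove [sztqd,btj] add [whc] -> 11 lines: iak rft cklq whc thf ghg taqvp hpg wni djid zypx
Hunk 2: at line 8 remove [wni] add [egtkw] -> 11 lines: iak rft cklq whc thf ghg taqvp hpg egtkw djid zypx
Hunk 3: at line 1 remove [cklq,whc,thf] add [vyj,lxp] -> 10 lines: iak rft vyj lxp ghg taqvp hpg egtkw djid zypx
Hunk 4: at line 5 remove [hpg,egtkw] add [bpvw,uupzr,nlly] -> 11 lines: iak rft vyj lxp ghg taqvp bpvw uupzr nlly djid zypx
Final line 4: lxp

Answer: lxp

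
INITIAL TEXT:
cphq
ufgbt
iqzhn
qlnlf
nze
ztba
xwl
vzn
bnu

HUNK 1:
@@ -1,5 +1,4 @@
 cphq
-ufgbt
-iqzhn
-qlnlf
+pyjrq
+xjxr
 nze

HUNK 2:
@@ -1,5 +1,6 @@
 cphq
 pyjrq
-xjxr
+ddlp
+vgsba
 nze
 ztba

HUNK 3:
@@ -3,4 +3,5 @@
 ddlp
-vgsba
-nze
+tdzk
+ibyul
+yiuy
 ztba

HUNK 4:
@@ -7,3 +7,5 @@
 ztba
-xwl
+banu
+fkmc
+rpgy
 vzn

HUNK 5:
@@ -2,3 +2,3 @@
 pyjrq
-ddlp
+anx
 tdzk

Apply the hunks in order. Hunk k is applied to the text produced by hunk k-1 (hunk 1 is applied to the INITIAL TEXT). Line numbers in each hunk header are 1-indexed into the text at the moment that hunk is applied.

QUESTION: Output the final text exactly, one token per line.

Hunk 1: at line 1 remove [ufgbt,iqzhn,qlnlf] add [pyjrq,xjxr] -> 8 lines: cphq pyjrq xjxr nze ztba xwl vzn bnu
Hunk 2: at line 1 remove [xjxr] add [ddlp,vgsba] -> 9 lines: cphq pyjrq ddlp vgsba nze ztba xwl vzn bnu
Hunk 3: at line 3 remove [vgsba,nze] add [tdzk,ibyul,yiuy] -> 10 lines: cphq pyjrq ddlp tdzk ibyul yiuy ztba xwl vzn bnu
Hunk 4: at line 7 remove [xwl] add [banu,fkmc,rpgy] -> 12 lines: cphq pyjrq ddlp tdzk ibyul yiuy ztba banu fkmc rpgy vzn bnu
Hunk 5: at line 2 remove [ddlp] add [anx] -> 12 lines: cphq pyjrq anx tdzk ibyul yiuy ztba banu fkmc rpgy vzn bnu

Answer: cphq
pyjrq
anx
tdzk
ibyul
yiuy
ztba
banu
fkmc
rpgy
vzn
bnu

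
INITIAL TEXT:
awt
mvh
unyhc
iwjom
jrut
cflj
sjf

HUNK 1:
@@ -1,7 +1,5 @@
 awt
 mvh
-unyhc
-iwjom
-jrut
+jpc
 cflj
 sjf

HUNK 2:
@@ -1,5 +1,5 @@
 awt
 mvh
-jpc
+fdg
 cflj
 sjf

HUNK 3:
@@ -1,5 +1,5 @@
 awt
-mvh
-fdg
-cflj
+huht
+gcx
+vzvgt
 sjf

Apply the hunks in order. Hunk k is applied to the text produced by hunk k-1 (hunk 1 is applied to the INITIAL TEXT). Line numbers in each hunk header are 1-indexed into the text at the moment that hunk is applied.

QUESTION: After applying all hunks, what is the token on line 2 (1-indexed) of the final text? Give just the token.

Answer: huht

Derivation:
Hunk 1: at line 1 remove [unyhc,iwjom,jrut] add [jpc] -> 5 lines: awt mvh jpc cflj sjf
Hunk 2: at line 1 remove [jpc] add [fdg] -> 5 lines: awt mvh fdg cflj sjf
Hunk 3: at line 1 remove [mvh,fdg,cflj] add [huht,gcx,vzvgt] -> 5 lines: awt huht gcx vzvgt sjf
Final line 2: huht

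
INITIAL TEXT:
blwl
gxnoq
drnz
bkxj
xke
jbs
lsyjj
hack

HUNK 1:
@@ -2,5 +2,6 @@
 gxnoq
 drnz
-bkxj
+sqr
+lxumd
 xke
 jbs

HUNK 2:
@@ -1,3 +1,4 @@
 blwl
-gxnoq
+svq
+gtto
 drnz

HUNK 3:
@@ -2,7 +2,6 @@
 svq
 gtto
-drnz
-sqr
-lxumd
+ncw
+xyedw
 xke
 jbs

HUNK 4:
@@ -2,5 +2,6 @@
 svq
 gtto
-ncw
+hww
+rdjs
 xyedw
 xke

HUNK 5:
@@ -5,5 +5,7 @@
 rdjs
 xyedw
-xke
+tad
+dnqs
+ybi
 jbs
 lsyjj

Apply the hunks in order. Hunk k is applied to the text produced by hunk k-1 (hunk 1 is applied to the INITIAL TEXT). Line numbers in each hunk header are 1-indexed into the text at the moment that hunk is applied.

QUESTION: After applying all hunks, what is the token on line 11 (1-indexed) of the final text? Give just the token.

Answer: lsyjj

Derivation:
Hunk 1: at line 2 remove [bkxj] add [sqr,lxumd] -> 9 lines: blwl gxnoq drnz sqr lxumd xke jbs lsyjj hack
Hunk 2: at line 1 remove [gxnoq] add [svq,gtto] -> 10 lines: blwl svq gtto drnz sqr lxumd xke jbs lsyjj hack
Hunk 3: at line 2 remove [drnz,sqr,lxumd] add [ncw,xyedw] -> 9 lines: blwl svq gtto ncw xyedw xke jbs lsyjj hack
Hunk 4: at line 2 remove [ncw] add [hww,rdjs] -> 10 lines: blwl svq gtto hww rdjs xyedw xke jbs lsyjj hack
Hunk 5: at line 5 remove [xke] add [tad,dnqs,ybi] -> 12 lines: blwl svq gtto hww rdjs xyedw tad dnqs ybi jbs lsyjj hack
Final line 11: lsyjj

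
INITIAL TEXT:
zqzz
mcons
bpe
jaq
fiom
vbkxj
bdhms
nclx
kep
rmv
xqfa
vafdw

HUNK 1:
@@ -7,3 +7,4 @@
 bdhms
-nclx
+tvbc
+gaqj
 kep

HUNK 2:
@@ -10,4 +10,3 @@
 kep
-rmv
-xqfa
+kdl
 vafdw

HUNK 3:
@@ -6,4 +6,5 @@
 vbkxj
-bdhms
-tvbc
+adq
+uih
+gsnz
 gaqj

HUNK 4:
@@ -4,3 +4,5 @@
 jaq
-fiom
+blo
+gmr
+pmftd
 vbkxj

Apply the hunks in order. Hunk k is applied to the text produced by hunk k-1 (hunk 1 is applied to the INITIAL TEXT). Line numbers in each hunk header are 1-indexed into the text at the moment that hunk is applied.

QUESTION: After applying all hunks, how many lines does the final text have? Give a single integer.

Answer: 15

Derivation:
Hunk 1: at line 7 remove [nclx] add [tvbc,gaqj] -> 13 lines: zqzz mcons bpe jaq fiom vbkxj bdhms tvbc gaqj kep rmv xqfa vafdw
Hunk 2: at line 10 remove [rmv,xqfa] add [kdl] -> 12 lines: zqzz mcons bpe jaq fiom vbkxj bdhms tvbc gaqj kep kdl vafdw
Hunk 3: at line 6 remove [bdhms,tvbc] add [adq,uih,gsnz] -> 13 lines: zqzz mcons bpe jaq fiom vbkxj adq uih gsnz gaqj kep kdl vafdw
Hunk 4: at line 4 remove [fiom] add [blo,gmr,pmftd] -> 15 lines: zqzz mcons bpe jaq blo gmr pmftd vbkxj adq uih gsnz gaqj kep kdl vafdw
Final line count: 15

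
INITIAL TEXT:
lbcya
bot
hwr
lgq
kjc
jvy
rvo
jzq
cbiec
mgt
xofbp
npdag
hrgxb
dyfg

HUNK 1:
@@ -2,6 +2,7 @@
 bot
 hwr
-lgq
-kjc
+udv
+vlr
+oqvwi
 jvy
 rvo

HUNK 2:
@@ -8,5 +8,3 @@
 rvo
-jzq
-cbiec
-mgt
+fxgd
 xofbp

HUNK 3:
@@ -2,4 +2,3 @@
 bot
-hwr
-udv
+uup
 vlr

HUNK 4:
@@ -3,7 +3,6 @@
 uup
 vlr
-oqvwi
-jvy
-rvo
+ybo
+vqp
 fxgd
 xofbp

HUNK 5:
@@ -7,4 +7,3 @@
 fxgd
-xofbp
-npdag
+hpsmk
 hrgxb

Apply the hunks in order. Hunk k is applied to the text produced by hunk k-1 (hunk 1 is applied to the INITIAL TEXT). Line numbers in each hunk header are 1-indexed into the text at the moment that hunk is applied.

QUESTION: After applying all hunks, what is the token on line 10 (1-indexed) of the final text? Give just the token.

Answer: dyfg

Derivation:
Hunk 1: at line 2 remove [lgq,kjc] add [udv,vlr,oqvwi] -> 15 lines: lbcya bot hwr udv vlr oqvwi jvy rvo jzq cbiec mgt xofbp npdag hrgxb dyfg
Hunk 2: at line 8 remove [jzq,cbiec,mgt] add [fxgd] -> 13 lines: lbcya bot hwr udv vlr oqvwi jvy rvo fxgd xofbp npdag hrgxb dyfg
Hunk 3: at line 2 remove [hwr,udv] add [uup] -> 12 lines: lbcya bot uup vlr oqvwi jvy rvo fxgd xofbp npdag hrgxb dyfg
Hunk 4: at line 3 remove [oqvwi,jvy,rvo] add [ybo,vqp] -> 11 lines: lbcya bot uup vlr ybo vqp fxgd xofbp npdag hrgxb dyfg
Hunk 5: at line 7 remove [xofbp,npdag] add [hpsmk] -> 10 lines: lbcya bot uup vlr ybo vqp fxgd hpsmk hrgxb dyfg
Final line 10: dyfg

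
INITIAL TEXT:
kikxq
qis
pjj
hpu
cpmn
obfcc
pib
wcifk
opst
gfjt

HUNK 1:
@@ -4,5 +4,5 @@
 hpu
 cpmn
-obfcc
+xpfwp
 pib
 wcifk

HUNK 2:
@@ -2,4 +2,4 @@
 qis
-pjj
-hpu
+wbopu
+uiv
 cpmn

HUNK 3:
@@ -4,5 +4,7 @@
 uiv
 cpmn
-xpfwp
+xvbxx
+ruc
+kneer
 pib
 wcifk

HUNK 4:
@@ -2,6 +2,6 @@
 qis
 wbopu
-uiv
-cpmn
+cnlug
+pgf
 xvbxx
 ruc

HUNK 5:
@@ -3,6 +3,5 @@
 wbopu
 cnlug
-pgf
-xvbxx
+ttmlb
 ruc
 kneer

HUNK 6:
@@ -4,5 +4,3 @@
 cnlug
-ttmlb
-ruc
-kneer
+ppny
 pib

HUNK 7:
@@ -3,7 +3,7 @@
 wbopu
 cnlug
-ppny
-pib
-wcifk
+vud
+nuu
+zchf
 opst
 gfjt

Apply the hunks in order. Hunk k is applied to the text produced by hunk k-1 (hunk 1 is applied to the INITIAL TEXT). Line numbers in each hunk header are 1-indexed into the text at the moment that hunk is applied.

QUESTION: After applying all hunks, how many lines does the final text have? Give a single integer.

Answer: 9

Derivation:
Hunk 1: at line 4 remove [obfcc] add [xpfwp] -> 10 lines: kikxq qis pjj hpu cpmn xpfwp pib wcifk opst gfjt
Hunk 2: at line 2 remove [pjj,hpu] add [wbopu,uiv] -> 10 lines: kikxq qis wbopu uiv cpmn xpfwp pib wcifk opst gfjt
Hunk 3: at line 4 remove [xpfwp] add [xvbxx,ruc,kneer] -> 12 lines: kikxq qis wbopu uiv cpmn xvbxx ruc kneer pib wcifk opst gfjt
Hunk 4: at line 2 remove [uiv,cpmn] add [cnlug,pgf] -> 12 lines: kikxq qis wbopu cnlug pgf xvbxx ruc kneer pib wcifk opst gfjt
Hunk 5: at line 3 remove [pgf,xvbxx] add [ttmlb] -> 11 lines: kikxq qis wbopu cnlug ttmlb ruc kneer pib wcifk opst gfjt
Hunk 6: at line 4 remove [ttmlb,ruc,kneer] add [ppny] -> 9 lines: kikxq qis wbopu cnlug ppny pib wcifk opst gfjt
Hunk 7: at line 3 remove [ppny,pib,wcifk] add [vud,nuu,zchf] -> 9 lines: kikxq qis wbopu cnlug vud nuu zchf opst gfjt
Final line count: 9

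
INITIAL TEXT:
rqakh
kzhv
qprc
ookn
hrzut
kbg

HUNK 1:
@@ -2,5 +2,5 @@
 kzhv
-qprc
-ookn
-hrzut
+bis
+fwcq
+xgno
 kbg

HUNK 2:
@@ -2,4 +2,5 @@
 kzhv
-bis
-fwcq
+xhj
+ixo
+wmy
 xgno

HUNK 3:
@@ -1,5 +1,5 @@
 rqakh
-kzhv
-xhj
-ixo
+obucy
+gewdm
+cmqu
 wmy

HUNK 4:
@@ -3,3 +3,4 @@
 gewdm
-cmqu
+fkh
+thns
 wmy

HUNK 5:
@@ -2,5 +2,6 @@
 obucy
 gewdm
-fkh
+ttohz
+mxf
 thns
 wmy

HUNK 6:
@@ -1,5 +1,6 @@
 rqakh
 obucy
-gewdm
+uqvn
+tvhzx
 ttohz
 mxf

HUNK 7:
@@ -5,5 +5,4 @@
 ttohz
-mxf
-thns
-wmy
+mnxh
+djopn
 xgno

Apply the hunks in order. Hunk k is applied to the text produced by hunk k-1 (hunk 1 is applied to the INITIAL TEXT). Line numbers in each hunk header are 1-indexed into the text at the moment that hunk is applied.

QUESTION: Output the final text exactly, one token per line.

Answer: rqakh
obucy
uqvn
tvhzx
ttohz
mnxh
djopn
xgno
kbg

Derivation:
Hunk 1: at line 2 remove [qprc,ookn,hrzut] add [bis,fwcq,xgno] -> 6 lines: rqakh kzhv bis fwcq xgno kbg
Hunk 2: at line 2 remove [bis,fwcq] add [xhj,ixo,wmy] -> 7 lines: rqakh kzhv xhj ixo wmy xgno kbg
Hunk 3: at line 1 remove [kzhv,xhj,ixo] add [obucy,gewdm,cmqu] -> 7 lines: rqakh obucy gewdm cmqu wmy xgno kbg
Hunk 4: at line 3 remove [cmqu] add [fkh,thns] -> 8 lines: rqakh obucy gewdm fkh thns wmy xgno kbg
Hunk 5: at line 2 remove [fkh] add [ttohz,mxf] -> 9 lines: rqakh obucy gewdm ttohz mxf thns wmy xgno kbg
Hunk 6: at line 1 remove [gewdm] add [uqvn,tvhzx] -> 10 lines: rqakh obucy uqvn tvhzx ttohz mxf thns wmy xgno kbg
Hunk 7: at line 5 remove [mxf,thns,wmy] add [mnxh,djopn] -> 9 lines: rqakh obucy uqvn tvhzx ttohz mnxh djopn xgno kbg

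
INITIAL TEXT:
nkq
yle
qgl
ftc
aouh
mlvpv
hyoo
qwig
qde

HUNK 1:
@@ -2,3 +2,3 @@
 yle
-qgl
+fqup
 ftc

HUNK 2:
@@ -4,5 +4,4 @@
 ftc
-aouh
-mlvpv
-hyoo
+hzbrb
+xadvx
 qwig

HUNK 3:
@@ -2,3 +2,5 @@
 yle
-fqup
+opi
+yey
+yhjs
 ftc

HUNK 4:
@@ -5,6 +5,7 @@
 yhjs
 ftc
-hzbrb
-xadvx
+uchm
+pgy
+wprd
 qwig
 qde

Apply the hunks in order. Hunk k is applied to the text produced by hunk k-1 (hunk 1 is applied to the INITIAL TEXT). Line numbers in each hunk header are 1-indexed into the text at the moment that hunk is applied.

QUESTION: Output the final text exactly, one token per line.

Hunk 1: at line 2 remove [qgl] add [fqup] -> 9 lines: nkq yle fqup ftc aouh mlvpv hyoo qwig qde
Hunk 2: at line 4 remove [aouh,mlvpv,hyoo] add [hzbrb,xadvx] -> 8 lines: nkq yle fqup ftc hzbrb xadvx qwig qde
Hunk 3: at line 2 remove [fqup] add [opi,yey,yhjs] -> 10 lines: nkq yle opi yey yhjs ftc hzbrb xadvx qwig qde
Hunk 4: at line 5 remove [hzbrb,xadvx] add [uchm,pgy,wprd] -> 11 lines: nkq yle opi yey yhjs ftc uchm pgy wprd qwig qde

Answer: nkq
yle
opi
yey
yhjs
ftc
uchm
pgy
wprd
qwig
qde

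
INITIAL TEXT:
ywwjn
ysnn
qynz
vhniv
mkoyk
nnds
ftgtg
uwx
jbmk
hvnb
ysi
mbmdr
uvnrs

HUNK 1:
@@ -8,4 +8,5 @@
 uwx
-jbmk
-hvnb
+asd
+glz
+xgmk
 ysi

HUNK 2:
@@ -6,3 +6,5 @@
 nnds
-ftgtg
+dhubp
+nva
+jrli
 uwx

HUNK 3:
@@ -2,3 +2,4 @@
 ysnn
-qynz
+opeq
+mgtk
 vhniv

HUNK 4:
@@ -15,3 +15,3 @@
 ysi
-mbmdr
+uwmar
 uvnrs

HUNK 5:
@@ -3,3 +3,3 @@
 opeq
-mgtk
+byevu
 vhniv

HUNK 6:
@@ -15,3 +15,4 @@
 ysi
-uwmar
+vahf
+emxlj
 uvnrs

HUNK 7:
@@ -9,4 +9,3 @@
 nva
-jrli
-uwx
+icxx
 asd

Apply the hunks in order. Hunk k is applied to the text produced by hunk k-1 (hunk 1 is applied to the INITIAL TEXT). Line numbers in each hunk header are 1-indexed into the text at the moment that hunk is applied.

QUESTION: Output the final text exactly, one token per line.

Answer: ywwjn
ysnn
opeq
byevu
vhniv
mkoyk
nnds
dhubp
nva
icxx
asd
glz
xgmk
ysi
vahf
emxlj
uvnrs

Derivation:
Hunk 1: at line 8 remove [jbmk,hvnb] add [asd,glz,xgmk] -> 14 lines: ywwjn ysnn qynz vhniv mkoyk nnds ftgtg uwx asd glz xgmk ysi mbmdr uvnrs
Hunk 2: at line 6 remove [ftgtg] add [dhubp,nva,jrli] -> 16 lines: ywwjn ysnn qynz vhniv mkoyk nnds dhubp nva jrli uwx asd glz xgmk ysi mbmdr uvnrs
Hunk 3: at line 2 remove [qynz] add [opeq,mgtk] -> 17 lines: ywwjn ysnn opeq mgtk vhniv mkoyk nnds dhubp nva jrli uwx asd glz xgmk ysi mbmdr uvnrs
Hunk 4: at line 15 remove [mbmdr] add [uwmar] -> 17 lines: ywwjn ysnn opeq mgtk vhniv mkoyk nnds dhubp nva jrli uwx asd glz xgmk ysi uwmar uvnrs
Hunk 5: at line 3 remove [mgtk] add [byevu] -> 17 lines: ywwjn ysnn opeq byevu vhniv mkoyk nnds dhubp nva jrli uwx asd glz xgmk ysi uwmar uvnrs
Hunk 6: at line 15 remove [uwmar] add [vahf,emxlj] -> 18 lines: ywwjn ysnn opeq byevu vhniv mkoyk nnds dhubp nva jrli uwx asd glz xgmk ysi vahf emxlj uvnrs
Hunk 7: at line 9 remove [jrli,uwx] add [icxx] -> 17 lines: ywwjn ysnn opeq byevu vhniv mkoyk nnds dhubp nva icxx asd glz xgmk ysi vahf emxlj uvnrs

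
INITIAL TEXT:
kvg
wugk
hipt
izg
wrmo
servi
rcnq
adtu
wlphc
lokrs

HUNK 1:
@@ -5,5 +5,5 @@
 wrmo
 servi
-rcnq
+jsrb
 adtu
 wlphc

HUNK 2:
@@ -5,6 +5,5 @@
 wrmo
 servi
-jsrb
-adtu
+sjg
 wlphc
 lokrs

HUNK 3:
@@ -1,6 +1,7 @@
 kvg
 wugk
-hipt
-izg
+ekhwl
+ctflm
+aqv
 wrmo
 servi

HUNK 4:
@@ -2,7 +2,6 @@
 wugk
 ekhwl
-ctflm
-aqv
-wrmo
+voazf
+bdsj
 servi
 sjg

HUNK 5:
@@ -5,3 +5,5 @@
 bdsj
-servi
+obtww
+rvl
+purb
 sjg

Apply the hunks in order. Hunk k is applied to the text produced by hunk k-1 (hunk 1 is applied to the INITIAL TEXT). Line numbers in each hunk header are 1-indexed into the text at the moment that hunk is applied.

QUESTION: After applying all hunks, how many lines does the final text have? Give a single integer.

Hunk 1: at line 5 remove [rcnq] add [jsrb] -> 10 lines: kvg wugk hipt izg wrmo servi jsrb adtu wlphc lokrs
Hunk 2: at line 5 remove [jsrb,adtu] add [sjg] -> 9 lines: kvg wugk hipt izg wrmo servi sjg wlphc lokrs
Hunk 3: at line 1 remove [hipt,izg] add [ekhwl,ctflm,aqv] -> 10 lines: kvg wugk ekhwl ctflm aqv wrmo servi sjg wlphc lokrs
Hunk 4: at line 2 remove [ctflm,aqv,wrmo] add [voazf,bdsj] -> 9 lines: kvg wugk ekhwl voazf bdsj servi sjg wlphc lokrs
Hunk 5: at line 5 remove [servi] add [obtww,rvl,purb] -> 11 lines: kvg wugk ekhwl voazf bdsj obtww rvl purb sjg wlphc lokrs
Final line count: 11

Answer: 11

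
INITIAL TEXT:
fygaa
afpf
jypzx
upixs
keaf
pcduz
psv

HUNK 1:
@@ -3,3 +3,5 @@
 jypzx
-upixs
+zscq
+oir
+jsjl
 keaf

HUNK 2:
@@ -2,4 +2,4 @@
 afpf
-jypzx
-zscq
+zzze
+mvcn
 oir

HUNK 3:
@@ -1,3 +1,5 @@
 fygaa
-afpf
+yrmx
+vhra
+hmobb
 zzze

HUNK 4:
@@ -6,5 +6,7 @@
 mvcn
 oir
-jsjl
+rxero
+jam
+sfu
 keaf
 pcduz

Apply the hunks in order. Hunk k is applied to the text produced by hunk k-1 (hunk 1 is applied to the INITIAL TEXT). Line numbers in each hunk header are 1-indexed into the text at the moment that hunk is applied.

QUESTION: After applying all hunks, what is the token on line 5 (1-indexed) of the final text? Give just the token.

Answer: zzze

Derivation:
Hunk 1: at line 3 remove [upixs] add [zscq,oir,jsjl] -> 9 lines: fygaa afpf jypzx zscq oir jsjl keaf pcduz psv
Hunk 2: at line 2 remove [jypzx,zscq] add [zzze,mvcn] -> 9 lines: fygaa afpf zzze mvcn oir jsjl keaf pcduz psv
Hunk 3: at line 1 remove [afpf] add [yrmx,vhra,hmobb] -> 11 lines: fygaa yrmx vhra hmobb zzze mvcn oir jsjl keaf pcduz psv
Hunk 4: at line 6 remove [jsjl] add [rxero,jam,sfu] -> 13 lines: fygaa yrmx vhra hmobb zzze mvcn oir rxero jam sfu keaf pcduz psv
Final line 5: zzze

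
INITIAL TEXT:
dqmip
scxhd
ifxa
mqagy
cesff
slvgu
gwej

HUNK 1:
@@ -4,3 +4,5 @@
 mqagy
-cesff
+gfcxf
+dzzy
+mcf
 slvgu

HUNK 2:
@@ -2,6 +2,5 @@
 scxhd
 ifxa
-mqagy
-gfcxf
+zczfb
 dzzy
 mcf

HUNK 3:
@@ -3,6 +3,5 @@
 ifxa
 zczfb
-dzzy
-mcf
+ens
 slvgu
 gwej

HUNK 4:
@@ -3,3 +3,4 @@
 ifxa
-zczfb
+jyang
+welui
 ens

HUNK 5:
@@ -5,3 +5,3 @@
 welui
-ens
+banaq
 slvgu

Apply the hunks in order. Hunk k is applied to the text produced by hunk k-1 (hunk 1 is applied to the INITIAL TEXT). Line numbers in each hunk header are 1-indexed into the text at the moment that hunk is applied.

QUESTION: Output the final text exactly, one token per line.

Hunk 1: at line 4 remove [cesff] add [gfcxf,dzzy,mcf] -> 9 lines: dqmip scxhd ifxa mqagy gfcxf dzzy mcf slvgu gwej
Hunk 2: at line 2 remove [mqagy,gfcxf] add [zczfb] -> 8 lines: dqmip scxhd ifxa zczfb dzzy mcf slvgu gwej
Hunk 3: at line 3 remove [dzzy,mcf] add [ens] -> 7 lines: dqmip scxhd ifxa zczfb ens slvgu gwej
Hunk 4: at line 3 remove [zczfb] add [jyang,welui] -> 8 lines: dqmip scxhd ifxa jyang welui ens slvgu gwej
Hunk 5: at line 5 remove [ens] add [banaq] -> 8 lines: dqmip scxhd ifxa jyang welui banaq slvgu gwej

Answer: dqmip
scxhd
ifxa
jyang
welui
banaq
slvgu
gwej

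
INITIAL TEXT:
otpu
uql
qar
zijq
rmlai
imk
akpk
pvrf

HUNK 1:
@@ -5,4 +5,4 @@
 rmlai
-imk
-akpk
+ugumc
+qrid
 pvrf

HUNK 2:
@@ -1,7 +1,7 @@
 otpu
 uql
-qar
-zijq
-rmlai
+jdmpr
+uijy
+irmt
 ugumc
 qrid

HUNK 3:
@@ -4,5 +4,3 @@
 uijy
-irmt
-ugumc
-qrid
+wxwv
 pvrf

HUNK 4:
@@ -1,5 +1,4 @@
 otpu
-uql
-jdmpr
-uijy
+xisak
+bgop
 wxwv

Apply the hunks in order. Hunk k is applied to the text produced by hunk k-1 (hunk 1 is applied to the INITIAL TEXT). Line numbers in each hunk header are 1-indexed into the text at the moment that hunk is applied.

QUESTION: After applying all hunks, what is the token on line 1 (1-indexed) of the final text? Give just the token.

Answer: otpu

Derivation:
Hunk 1: at line 5 remove [imk,akpk] add [ugumc,qrid] -> 8 lines: otpu uql qar zijq rmlai ugumc qrid pvrf
Hunk 2: at line 1 remove [qar,zijq,rmlai] add [jdmpr,uijy,irmt] -> 8 lines: otpu uql jdmpr uijy irmt ugumc qrid pvrf
Hunk 3: at line 4 remove [irmt,ugumc,qrid] add [wxwv] -> 6 lines: otpu uql jdmpr uijy wxwv pvrf
Hunk 4: at line 1 remove [uql,jdmpr,uijy] add [xisak,bgop] -> 5 lines: otpu xisak bgop wxwv pvrf
Final line 1: otpu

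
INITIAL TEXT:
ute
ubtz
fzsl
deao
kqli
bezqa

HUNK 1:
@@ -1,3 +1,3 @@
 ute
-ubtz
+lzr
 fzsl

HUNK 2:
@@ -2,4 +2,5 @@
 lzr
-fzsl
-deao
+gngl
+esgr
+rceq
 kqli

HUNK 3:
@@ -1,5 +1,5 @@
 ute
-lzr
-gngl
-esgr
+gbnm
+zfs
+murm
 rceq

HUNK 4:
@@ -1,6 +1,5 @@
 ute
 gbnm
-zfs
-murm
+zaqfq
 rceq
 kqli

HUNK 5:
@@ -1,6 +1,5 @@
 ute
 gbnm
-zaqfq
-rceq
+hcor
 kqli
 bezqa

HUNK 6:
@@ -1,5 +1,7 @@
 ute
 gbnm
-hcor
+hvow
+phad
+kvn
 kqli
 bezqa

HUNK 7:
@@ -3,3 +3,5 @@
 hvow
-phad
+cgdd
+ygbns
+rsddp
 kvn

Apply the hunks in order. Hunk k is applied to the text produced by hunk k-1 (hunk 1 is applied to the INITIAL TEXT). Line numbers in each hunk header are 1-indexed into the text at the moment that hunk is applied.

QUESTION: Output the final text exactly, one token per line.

Answer: ute
gbnm
hvow
cgdd
ygbns
rsddp
kvn
kqli
bezqa

Derivation:
Hunk 1: at line 1 remove [ubtz] add [lzr] -> 6 lines: ute lzr fzsl deao kqli bezqa
Hunk 2: at line 2 remove [fzsl,deao] add [gngl,esgr,rceq] -> 7 lines: ute lzr gngl esgr rceq kqli bezqa
Hunk 3: at line 1 remove [lzr,gngl,esgr] add [gbnm,zfs,murm] -> 7 lines: ute gbnm zfs murm rceq kqli bezqa
Hunk 4: at line 1 remove [zfs,murm] add [zaqfq] -> 6 lines: ute gbnm zaqfq rceq kqli bezqa
Hunk 5: at line 1 remove [zaqfq,rceq] add [hcor] -> 5 lines: ute gbnm hcor kqli bezqa
Hunk 6: at line 1 remove [hcor] add [hvow,phad,kvn] -> 7 lines: ute gbnm hvow phad kvn kqli bezqa
Hunk 7: at line 3 remove [phad] add [cgdd,ygbns,rsddp] -> 9 lines: ute gbnm hvow cgdd ygbns rsddp kvn kqli bezqa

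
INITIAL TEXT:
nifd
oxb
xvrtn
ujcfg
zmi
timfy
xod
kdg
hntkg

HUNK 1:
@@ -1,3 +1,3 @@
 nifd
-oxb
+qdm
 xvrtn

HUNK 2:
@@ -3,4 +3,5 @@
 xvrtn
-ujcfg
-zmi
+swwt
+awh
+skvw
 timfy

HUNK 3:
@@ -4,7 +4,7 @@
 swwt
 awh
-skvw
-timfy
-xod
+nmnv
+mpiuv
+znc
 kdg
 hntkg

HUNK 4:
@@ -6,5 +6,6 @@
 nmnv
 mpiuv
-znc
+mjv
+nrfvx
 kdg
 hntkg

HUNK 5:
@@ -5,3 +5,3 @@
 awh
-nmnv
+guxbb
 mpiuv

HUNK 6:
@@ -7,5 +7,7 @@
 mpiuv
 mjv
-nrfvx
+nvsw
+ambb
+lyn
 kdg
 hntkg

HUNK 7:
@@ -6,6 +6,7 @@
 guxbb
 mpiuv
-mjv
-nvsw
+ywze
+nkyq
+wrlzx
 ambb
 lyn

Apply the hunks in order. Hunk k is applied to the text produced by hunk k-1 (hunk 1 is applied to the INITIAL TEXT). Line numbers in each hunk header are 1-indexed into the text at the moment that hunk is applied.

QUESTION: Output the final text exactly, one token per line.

Hunk 1: at line 1 remove [oxb] add [qdm] -> 9 lines: nifd qdm xvrtn ujcfg zmi timfy xod kdg hntkg
Hunk 2: at line 3 remove [ujcfg,zmi] add [swwt,awh,skvw] -> 10 lines: nifd qdm xvrtn swwt awh skvw timfy xod kdg hntkg
Hunk 3: at line 4 remove [skvw,timfy,xod] add [nmnv,mpiuv,znc] -> 10 lines: nifd qdm xvrtn swwt awh nmnv mpiuv znc kdg hntkg
Hunk 4: at line 6 remove [znc] add [mjv,nrfvx] -> 11 lines: nifd qdm xvrtn swwt awh nmnv mpiuv mjv nrfvx kdg hntkg
Hunk 5: at line 5 remove [nmnv] add [guxbb] -> 11 lines: nifd qdm xvrtn swwt awh guxbb mpiuv mjv nrfvx kdg hntkg
Hunk 6: at line 7 remove [nrfvx] add [nvsw,ambb,lyn] -> 13 lines: nifd qdm xvrtn swwt awh guxbb mpiuv mjv nvsw ambb lyn kdg hntkg
Hunk 7: at line 6 remove [mjv,nvsw] add [ywze,nkyq,wrlzx] -> 14 lines: nifd qdm xvrtn swwt awh guxbb mpiuv ywze nkyq wrlzx ambb lyn kdg hntkg

Answer: nifd
qdm
xvrtn
swwt
awh
guxbb
mpiuv
ywze
nkyq
wrlzx
ambb
lyn
kdg
hntkg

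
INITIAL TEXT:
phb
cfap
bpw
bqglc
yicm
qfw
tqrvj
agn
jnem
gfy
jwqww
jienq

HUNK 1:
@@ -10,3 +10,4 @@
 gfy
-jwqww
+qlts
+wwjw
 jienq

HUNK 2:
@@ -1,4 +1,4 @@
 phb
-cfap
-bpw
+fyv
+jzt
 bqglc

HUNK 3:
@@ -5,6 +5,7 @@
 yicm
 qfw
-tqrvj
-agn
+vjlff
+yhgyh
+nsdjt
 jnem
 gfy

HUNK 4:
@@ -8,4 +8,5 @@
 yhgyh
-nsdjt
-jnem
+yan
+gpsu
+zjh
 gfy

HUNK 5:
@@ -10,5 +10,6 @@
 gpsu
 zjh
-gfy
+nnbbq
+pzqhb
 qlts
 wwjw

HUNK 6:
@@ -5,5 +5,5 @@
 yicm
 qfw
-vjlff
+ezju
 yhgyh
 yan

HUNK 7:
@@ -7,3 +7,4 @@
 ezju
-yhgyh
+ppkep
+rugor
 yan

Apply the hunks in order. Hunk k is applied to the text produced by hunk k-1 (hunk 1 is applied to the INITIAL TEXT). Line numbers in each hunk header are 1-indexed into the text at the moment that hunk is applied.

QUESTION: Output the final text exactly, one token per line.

Hunk 1: at line 10 remove [jwqww] add [qlts,wwjw] -> 13 lines: phb cfap bpw bqglc yicm qfw tqrvj agn jnem gfy qlts wwjw jienq
Hunk 2: at line 1 remove [cfap,bpw] add [fyv,jzt] -> 13 lines: phb fyv jzt bqglc yicm qfw tqrvj agn jnem gfy qlts wwjw jienq
Hunk 3: at line 5 remove [tqrvj,agn] add [vjlff,yhgyh,nsdjt] -> 14 lines: phb fyv jzt bqglc yicm qfw vjlff yhgyh nsdjt jnem gfy qlts wwjw jienq
Hunk 4: at line 8 remove [nsdjt,jnem] add [yan,gpsu,zjh] -> 15 lines: phb fyv jzt bqglc yicm qfw vjlff yhgyh yan gpsu zjh gfy qlts wwjw jienq
Hunk 5: at line 10 remove [gfy] add [nnbbq,pzqhb] -> 16 lines: phb fyv jzt bqglc yicm qfw vjlff yhgyh yan gpsu zjh nnbbq pzqhb qlts wwjw jienq
Hunk 6: at line 5 remove [vjlff] add [ezju] -> 16 lines: phb fyv jzt bqglc yicm qfw ezju yhgyh yan gpsu zjh nnbbq pzqhb qlts wwjw jienq
Hunk 7: at line 7 remove [yhgyh] add [ppkep,rugor] -> 17 lines: phb fyv jzt bqglc yicm qfw ezju ppkep rugor yan gpsu zjh nnbbq pzqhb qlts wwjw jienq

Answer: phb
fyv
jzt
bqglc
yicm
qfw
ezju
ppkep
rugor
yan
gpsu
zjh
nnbbq
pzqhb
qlts
wwjw
jienq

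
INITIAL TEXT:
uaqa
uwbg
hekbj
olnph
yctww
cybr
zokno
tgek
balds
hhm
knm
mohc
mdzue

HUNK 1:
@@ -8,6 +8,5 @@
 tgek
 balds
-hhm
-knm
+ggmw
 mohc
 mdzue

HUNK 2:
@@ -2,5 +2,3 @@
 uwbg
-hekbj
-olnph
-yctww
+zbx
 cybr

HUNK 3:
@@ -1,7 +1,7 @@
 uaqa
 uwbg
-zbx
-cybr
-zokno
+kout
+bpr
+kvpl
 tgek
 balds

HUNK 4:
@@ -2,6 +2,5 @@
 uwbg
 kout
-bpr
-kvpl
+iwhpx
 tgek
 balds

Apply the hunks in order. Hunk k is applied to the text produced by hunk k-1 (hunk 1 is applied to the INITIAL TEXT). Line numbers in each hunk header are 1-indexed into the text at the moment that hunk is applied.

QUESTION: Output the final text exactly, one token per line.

Answer: uaqa
uwbg
kout
iwhpx
tgek
balds
ggmw
mohc
mdzue

Derivation:
Hunk 1: at line 8 remove [hhm,knm] add [ggmw] -> 12 lines: uaqa uwbg hekbj olnph yctww cybr zokno tgek balds ggmw mohc mdzue
Hunk 2: at line 2 remove [hekbj,olnph,yctww] add [zbx] -> 10 lines: uaqa uwbg zbx cybr zokno tgek balds ggmw mohc mdzue
Hunk 3: at line 1 remove [zbx,cybr,zokno] add [kout,bpr,kvpl] -> 10 lines: uaqa uwbg kout bpr kvpl tgek balds ggmw mohc mdzue
Hunk 4: at line 2 remove [bpr,kvpl] add [iwhpx] -> 9 lines: uaqa uwbg kout iwhpx tgek balds ggmw mohc mdzue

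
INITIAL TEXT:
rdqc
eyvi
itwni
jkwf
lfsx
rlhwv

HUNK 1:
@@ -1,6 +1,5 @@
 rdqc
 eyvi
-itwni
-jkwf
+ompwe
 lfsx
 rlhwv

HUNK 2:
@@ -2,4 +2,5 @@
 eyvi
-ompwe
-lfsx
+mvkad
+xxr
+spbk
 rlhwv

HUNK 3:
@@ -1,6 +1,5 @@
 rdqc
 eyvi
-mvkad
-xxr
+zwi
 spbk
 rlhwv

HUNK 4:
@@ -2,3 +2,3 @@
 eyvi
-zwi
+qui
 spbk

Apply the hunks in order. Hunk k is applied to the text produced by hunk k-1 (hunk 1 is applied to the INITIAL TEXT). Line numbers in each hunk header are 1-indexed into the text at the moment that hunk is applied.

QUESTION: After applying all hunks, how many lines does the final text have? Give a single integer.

Hunk 1: at line 1 remove [itwni,jkwf] add [ompwe] -> 5 lines: rdqc eyvi ompwe lfsx rlhwv
Hunk 2: at line 2 remove [ompwe,lfsx] add [mvkad,xxr,spbk] -> 6 lines: rdqc eyvi mvkad xxr spbk rlhwv
Hunk 3: at line 1 remove [mvkad,xxr] add [zwi] -> 5 lines: rdqc eyvi zwi spbk rlhwv
Hunk 4: at line 2 remove [zwi] add [qui] -> 5 lines: rdqc eyvi qui spbk rlhwv
Final line count: 5

Answer: 5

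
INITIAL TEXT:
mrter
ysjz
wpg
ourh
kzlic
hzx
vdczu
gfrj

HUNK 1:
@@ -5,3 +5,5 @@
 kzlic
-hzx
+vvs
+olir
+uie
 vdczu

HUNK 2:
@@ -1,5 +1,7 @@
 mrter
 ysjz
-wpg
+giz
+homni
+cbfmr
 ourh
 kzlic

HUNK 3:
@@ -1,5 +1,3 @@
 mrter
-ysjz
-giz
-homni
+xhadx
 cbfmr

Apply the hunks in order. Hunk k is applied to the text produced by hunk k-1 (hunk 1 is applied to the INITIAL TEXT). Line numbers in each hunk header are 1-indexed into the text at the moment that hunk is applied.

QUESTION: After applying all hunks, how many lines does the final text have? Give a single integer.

Hunk 1: at line 5 remove [hzx] add [vvs,olir,uie] -> 10 lines: mrter ysjz wpg ourh kzlic vvs olir uie vdczu gfrj
Hunk 2: at line 1 remove [wpg] add [giz,homni,cbfmr] -> 12 lines: mrter ysjz giz homni cbfmr ourh kzlic vvs olir uie vdczu gfrj
Hunk 3: at line 1 remove [ysjz,giz,homni] add [xhadx] -> 10 lines: mrter xhadx cbfmr ourh kzlic vvs olir uie vdczu gfrj
Final line count: 10

Answer: 10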